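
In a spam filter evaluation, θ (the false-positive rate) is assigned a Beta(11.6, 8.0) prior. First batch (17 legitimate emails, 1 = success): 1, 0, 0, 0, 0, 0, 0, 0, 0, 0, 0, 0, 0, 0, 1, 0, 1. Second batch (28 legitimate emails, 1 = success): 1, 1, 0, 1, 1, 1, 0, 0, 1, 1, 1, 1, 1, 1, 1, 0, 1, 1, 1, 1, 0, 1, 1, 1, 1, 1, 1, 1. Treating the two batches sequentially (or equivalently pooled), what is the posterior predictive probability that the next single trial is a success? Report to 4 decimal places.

The Beta prior is conjugate to a Binomial/Bernoulli likelihood; the update adds successes to α and failures to β.
After batch 1: Beta(11.6+3, 8.0+14) = Beta(14.6, 22.0).
After batch 2: Beta(14.6+23, 22.0+5) = Beta(37.6, 27.0).
For a single future Bernoulli trial, P(success | data) = α/(α+β) = 0.5820.

0.5820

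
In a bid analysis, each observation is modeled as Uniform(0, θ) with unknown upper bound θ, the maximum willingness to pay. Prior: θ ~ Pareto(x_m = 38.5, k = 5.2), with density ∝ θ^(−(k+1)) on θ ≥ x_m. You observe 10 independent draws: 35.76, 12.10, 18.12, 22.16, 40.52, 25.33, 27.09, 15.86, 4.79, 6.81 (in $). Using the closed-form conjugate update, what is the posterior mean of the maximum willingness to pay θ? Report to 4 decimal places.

43.3735

A Pareto(scale x_m, shape k) prior on the upper bound θ of Uniform(0, θ) is conjugate: posterior is Pareto(max(x_m, max xᵢ), k + n).
Sample maximum = 40.52; prior scale x_m = 38.5 → posterior scale = max = 40.52.
Posterior shape = 5.2 + 10 = 15.2.
E[θ|data] = k·x_m/(k−1) = 15.2·40.52/14.2 = 43.3735.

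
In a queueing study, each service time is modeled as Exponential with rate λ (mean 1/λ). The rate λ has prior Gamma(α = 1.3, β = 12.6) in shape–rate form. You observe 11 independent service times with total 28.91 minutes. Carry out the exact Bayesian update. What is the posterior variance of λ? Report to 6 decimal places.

With a Gamma(shape α, rate β) prior on the exponential rate λ, the posterior after n observations with total T = Σxᵢ is Gamma(α+n, β+T).
Posterior: Gamma(1.3+11, 12.6+28.91) = Gamma(12.3, 41.51).
Var = α/β² = 0.007138.

0.007138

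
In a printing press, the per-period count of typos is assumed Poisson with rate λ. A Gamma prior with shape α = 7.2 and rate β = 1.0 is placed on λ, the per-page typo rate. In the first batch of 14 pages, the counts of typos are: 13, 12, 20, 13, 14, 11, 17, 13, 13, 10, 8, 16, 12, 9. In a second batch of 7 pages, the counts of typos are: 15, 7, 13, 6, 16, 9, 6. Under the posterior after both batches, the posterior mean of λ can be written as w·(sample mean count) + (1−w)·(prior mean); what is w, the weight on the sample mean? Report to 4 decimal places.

With a Gamma(shape α, rate β) prior, the Poisson likelihood is conjugate: the posterior is Gamma(α + ΣXᵢ, β + n).
Total number of pages: n = 14 + 7 = 21.
Posterior mean = (α₀+S)/(β₀+n) = [n/(β₀+n)]·(S/n) + [β₀/(β₀+n)]·(α₀/β₀), so only n and β₀ enter the weight.
Weight on data w = n/(β₀+n) = 21/(1.0+21) = 21/22.0 = 0.9545.

0.9545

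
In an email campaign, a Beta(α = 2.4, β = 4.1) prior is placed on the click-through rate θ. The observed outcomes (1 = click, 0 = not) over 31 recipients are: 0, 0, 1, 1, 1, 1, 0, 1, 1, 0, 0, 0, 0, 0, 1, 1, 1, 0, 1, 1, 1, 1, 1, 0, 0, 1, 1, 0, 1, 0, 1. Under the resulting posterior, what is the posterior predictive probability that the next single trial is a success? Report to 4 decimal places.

The Beta prior is conjugate to a Binomial/Bernoulli likelihood; the update adds successes to α and failures to β.
Posterior: Beta(α+k, β+n−k) = Beta(2.4+18, 4.1+13) = Beta(20.4, 17.1).
For a single future Bernoulli trial, P(success | data) = α/(α+β) = 0.5440.

0.5440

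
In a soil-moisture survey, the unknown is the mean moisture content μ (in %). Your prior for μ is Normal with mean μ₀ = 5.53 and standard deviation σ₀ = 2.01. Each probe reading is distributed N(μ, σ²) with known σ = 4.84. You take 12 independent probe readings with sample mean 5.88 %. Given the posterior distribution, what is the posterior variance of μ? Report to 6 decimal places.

For Normal data with known variance σ², a Normal(μ₀, σ₀²) prior on μ is conjugate. Posterior precision = 1/σ₀² + n/σ²; posterior mean is the precision-weighted average of μ₀ and x̄.
σ₀² = 2.01² = 4.0401, σ² = 4.84² = 23.4256; σ² + n·σ₀² = 23.4256 + 12·4.0401 = 71.9068.
Posterior precision = 1/σ₀² + n/σ² = 1/4.0401 + 12/23.4256 = (σ² + n·σ₀²)/(σ₀²σ²) = 71.9068/(4.0401·23.4256); posterior variance σₙ² = σ₀²σ²/(σ² + n·σ₀²) = 4.0401·23.4256/71.9068 = 1.316173.

1.316173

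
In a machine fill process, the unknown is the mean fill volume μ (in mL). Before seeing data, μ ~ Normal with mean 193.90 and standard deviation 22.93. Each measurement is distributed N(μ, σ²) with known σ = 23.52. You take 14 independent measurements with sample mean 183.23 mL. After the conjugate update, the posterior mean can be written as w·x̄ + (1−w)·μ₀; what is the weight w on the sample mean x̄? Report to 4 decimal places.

For Normal data with known variance σ², a Normal(μ₀, σ₀²) prior on μ is conjugate. Posterior precision = 1/σ₀² + n/σ²; posterior mean is the precision-weighted average of μ₀ and x̄.
σ₀² = 22.93² = 525.7849, σ² = 23.52² = 553.1904. Prior precision 1/σ₀² = 1/525.7849; data precision n/σ² = 14/553.1904.
w = (n/σ²)/(1/σ₀² + n/σ²) = n·σ₀²/(σ² + n·σ₀²) = 14·525.7849/(553.1904 + 14·525.7849) = 7360.9886/7914.179 = 0.9301.

0.9301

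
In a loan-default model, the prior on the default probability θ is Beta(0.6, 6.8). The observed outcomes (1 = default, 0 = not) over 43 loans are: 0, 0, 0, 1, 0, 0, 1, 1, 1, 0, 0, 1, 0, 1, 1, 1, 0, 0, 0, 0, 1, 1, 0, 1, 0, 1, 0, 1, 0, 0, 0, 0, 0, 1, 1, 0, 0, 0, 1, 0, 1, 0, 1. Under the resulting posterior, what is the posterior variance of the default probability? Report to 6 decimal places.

The Beta prior is conjugate to a Binomial/Bernoulli likelihood; the update adds successes to α and failures to β.
Posterior: Beta(α+k, β+n−k) = Beta(0.6+18, 6.8+25) = Beta(18.6, 31.8).
Var = αβ/((α+β)²(α+β+1)) = 18.6·31.8/(50.4²·51.4) = 0.004530.

0.004530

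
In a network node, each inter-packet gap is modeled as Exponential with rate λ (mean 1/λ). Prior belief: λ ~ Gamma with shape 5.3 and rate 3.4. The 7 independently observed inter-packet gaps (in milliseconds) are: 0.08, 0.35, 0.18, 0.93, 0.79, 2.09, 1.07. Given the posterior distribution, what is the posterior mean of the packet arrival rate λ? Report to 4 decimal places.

With a Gamma(shape α, rate β) prior on the exponential rate λ, the posterior after n observations with total T = Σxᵢ is Gamma(α+n, β+T).
Sum of observations T = 5.49 milliseconds; n = 7.
Posterior: Gamma(5.3+7, 3.4+5.49) = Gamma(12.3, 8.89).
Posterior mean of λ = α/β = 12.3/8.89 = 1.3836.

1.3836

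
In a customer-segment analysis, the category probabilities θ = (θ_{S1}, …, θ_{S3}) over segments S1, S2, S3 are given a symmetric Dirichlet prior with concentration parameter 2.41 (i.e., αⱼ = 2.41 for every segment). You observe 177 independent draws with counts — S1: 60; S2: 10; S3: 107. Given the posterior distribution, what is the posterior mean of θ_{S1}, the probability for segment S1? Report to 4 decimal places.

0.3388

The Dirichlet prior is conjugate to the Multinomial likelihood: each posterior αⱼ = prior αⱼ + observed count nⱼ.
Posterior concentration: (62.41, 12.41, 109.41), total = 184.23.
E[θ_{S1}|data] = α_{S1}/Σα = 62.41/184.23 = 0.3388.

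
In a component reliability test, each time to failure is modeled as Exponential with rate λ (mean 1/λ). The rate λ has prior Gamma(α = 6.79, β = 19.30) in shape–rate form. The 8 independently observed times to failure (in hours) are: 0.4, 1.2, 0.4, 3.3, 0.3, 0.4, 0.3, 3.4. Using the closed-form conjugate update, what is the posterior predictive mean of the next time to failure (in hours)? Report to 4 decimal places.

2.1030

With a Gamma(shape α, rate β) prior on the exponential rate λ, the posterior after n observations with total T = Σxᵢ is Gamma(α+n, β+T).
Sum of observations T = 9.7 hours; n = 8.
Posterior: Gamma(6.79+8, 19.30+9.7) = Gamma(14.79, 29.00).
The predictive distribution for the next observation is Lomax; its mean is β/(α−1) = 29.00/13.79 = 2.1030.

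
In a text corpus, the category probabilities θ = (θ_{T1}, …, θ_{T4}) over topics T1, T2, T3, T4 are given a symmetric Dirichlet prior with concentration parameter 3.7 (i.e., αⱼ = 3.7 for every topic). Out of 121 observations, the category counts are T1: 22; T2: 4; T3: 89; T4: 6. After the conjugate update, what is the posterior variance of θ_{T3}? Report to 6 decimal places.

The Dirichlet prior is conjugate to the Multinomial likelihood: each posterior αⱼ = prior αⱼ + observed count nⱼ.
Posterior concentration: (25.7, 7.7, 92.7, 9.7), total = 135.8.
Var[θ_j] = α_j(Σα−α_j)/((Σα)²(Σα+1)) = 92.7·43.1/(135.8²·136.8) = 0.001584.

0.001584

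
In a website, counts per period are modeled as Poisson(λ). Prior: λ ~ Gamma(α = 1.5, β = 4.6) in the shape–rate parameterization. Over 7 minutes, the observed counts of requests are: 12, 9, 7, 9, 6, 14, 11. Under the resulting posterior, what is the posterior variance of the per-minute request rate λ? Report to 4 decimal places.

0.5165

With a Gamma(shape α, rate β) prior, the Poisson likelihood is conjugate: the posterior is Gamma(α + ΣXᵢ, β + n).
Sum of counts S = 68 over n = 7 minutes.
Posterior: Gamma(α+S, β+n) = Gamma(1.5+68, 4.6+7) = Gamma(69.5, 11.6).
Var = α/β² = 69.5/11.6² = 0.5165.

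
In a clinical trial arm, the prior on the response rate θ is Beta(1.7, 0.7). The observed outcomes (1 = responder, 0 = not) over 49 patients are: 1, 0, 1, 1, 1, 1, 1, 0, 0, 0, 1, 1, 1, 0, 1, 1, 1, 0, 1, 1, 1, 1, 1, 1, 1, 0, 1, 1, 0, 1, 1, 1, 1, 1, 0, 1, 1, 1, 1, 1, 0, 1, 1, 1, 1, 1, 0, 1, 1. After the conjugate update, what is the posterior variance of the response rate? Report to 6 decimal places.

0.003355

The Beta prior is conjugate to a Binomial/Bernoulli likelihood; the update adds successes to α and failures to β.
Posterior: Beta(α+k, β+n−k) = Beta(1.7+38, 0.7+11) = Beta(39.7, 11.7).
Var = αβ/((α+β)²(α+β+1)) = 39.7·11.7/(51.4²·52.4) = 0.003355.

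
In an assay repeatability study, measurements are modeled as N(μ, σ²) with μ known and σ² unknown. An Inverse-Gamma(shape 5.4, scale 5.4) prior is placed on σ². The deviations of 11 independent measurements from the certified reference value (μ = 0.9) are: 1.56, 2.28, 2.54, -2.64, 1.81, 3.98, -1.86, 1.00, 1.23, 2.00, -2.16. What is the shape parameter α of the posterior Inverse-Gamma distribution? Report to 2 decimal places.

With known mean μ and an Inverse-Gamma(α, β) prior on σ², the Normal likelihood is conjugate: posterior is Inv-Gamma(α + n/2, β + Σ(xᵢ−μ)²/2).
Σ(xᵢ−μ)² = (1.56)² + (2.28)² + (2.54)² + (-2.64)² + (1.81)² + (3.98)² + (-1.86)² + (1.00)² + (1.23)² + (2.00)² + (-2.16)² = 54.8078.
Posterior: Inv-Gamma(5.4 + 11/2, 5.4 + 54.8078/2) = Inv-Gamma(10.90, 32.80390).
Posterior α = 10.90.

10.90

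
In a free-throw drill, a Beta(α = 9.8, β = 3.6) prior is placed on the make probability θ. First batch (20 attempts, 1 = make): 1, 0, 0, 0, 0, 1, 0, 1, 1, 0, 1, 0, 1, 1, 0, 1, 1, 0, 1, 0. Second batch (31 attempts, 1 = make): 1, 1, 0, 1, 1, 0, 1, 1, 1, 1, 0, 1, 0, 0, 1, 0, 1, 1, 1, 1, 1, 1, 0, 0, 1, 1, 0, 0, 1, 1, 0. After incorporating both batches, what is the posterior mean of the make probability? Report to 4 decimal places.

The Beta prior is conjugate to a Binomial/Bernoulli likelihood; the update adds successes to α and failures to β.
After batch 1: Beta(9.8+10, 3.6+10) = Beta(19.8, 13.6).
After batch 2: Beta(19.8+20, 13.6+11) = Beta(39.8, 24.6).
Posterior mean = α/(α+β) = 39.8/64.4 = 0.6180.

0.6180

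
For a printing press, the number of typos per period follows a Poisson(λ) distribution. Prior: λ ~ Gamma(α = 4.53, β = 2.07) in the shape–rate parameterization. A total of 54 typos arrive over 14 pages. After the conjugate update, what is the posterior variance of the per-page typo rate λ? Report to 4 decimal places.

With a Gamma(shape α, rate β) prior, the Poisson likelihood is conjugate: the posterior is Gamma(α + ΣXᵢ, β + n).
Posterior: Gamma(α+S, β+n) = Gamma(4.53+54, 2.07+14) = Gamma(58.53, 16.07).
Var = α/β² = 58.53/16.07² = 0.2266.

0.2266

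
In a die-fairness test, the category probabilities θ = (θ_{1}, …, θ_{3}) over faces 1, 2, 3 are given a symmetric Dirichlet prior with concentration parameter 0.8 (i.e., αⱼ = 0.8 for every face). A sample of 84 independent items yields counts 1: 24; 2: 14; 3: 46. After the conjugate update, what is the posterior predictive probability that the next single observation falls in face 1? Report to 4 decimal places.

The Dirichlet prior is conjugate to the Multinomial likelihood: each posterior αⱼ = prior αⱼ + observed count nⱼ.
Posterior concentration: (24.8, 14.8, 46.8), total = 86.4.
P(next = 1 | data) = α_{1}/Σα = 0.2870.

0.2870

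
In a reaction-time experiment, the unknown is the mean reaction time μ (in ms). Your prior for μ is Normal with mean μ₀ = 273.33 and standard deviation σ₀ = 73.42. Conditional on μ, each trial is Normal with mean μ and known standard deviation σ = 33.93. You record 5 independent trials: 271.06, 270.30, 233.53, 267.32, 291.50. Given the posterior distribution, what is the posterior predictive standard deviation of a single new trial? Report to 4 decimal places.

37.0414

For Normal data with known variance σ², a Normal(μ₀, σ₀²) prior on μ is conjugate. Posterior precision = 1/σ₀² + n/σ²; posterior mean is the precision-weighted average of μ₀ and x̄.
σ₀² = 73.42² = 5390.4964, σ² = 33.93² = 1151.2449; σ² + n·σ₀² = 1151.2449 + 5·5390.4964 = 28103.7269.
Posterior precision = 1/σ₀² + n/σ² = 1/5390.4964 + 5/1151.2449 = (σ² + n·σ₀²)/(σ₀²σ²) = 28103.7269/(5390.4964·1151.2449); posterior variance σₙ² = σ₀²σ²/(σ² + n·σ₀²) = 5390.4964·1151.2449/28103.7269 = 220.817029.
Predictive variance for one new observation = σₙ² + σ² = 5390.4964·1151.2449/28103.7269 + 1151.2449 = σ²·(σ₀² + 28103.7269)/28103.7269 = 1151.2449·33494.2233/28103.7269 = 1372.061929; SD = √(1151.2449·33494.2233/28103.7269) = 37.0414.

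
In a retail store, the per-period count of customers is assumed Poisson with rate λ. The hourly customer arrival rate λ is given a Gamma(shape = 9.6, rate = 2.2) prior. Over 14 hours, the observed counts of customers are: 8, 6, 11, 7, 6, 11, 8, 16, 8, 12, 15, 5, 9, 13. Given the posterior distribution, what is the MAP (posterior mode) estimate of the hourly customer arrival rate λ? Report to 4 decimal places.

With a Gamma(shape α, rate β) prior, the Poisson likelihood is conjugate: the posterior is Gamma(α + ΣXᵢ, β + n).
Sum of counts S = 135 over n = 14 hours.
Posterior: Gamma(α+S, β+n) = Gamma(9.6+135, 2.2+14) = Gamma(144.6, 16.2).
Mode of Gamma(α,β) for α≥1 is (α−1)/β = 143.6/16.2 = 8.8642.

8.8642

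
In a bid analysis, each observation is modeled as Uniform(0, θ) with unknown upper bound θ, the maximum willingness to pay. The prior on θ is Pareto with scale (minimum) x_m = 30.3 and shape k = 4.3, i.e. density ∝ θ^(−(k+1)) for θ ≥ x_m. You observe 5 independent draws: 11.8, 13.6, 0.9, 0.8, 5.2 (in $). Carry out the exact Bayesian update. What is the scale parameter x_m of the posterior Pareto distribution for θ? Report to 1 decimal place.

30.3

A Pareto(scale x_m, shape k) prior on the upper bound θ of Uniform(0, θ) is conjugate: posterior is Pareto(max(x_m, max xᵢ), k + n).
Sample maximum = 13.6; prior scale x_m = 30.3 → posterior scale = max = 30.3.
Posterior shape = 4.3 + 5 = 9.3.
Posterior scale x_m = 30.3.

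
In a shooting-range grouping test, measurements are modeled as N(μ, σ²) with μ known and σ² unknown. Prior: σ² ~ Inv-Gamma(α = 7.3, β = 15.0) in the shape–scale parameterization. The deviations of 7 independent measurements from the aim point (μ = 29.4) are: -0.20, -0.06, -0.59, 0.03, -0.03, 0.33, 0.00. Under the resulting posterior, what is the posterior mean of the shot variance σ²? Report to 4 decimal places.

1.5562

With known mean μ and an Inverse-Gamma(α, β) prior on σ², the Normal likelihood is conjugate: posterior is Inv-Gamma(α + n/2, β + Σ(xᵢ−μ)²/2).
Σ(xᵢ−μ)² = (-0.20)² + (-0.06)² + (-0.59)² + (0.03)² + (-0.03)² + (0.33)² + (0.00)² = 0.5024.
Posterior: Inv-Gamma(7.3 + 7/2, 15.0 + 0.5024/2) = Inv-Gamma(10.80, 15.25120).
E[σ²|data] = β/(α−1) = 15.25120/9.80 = 1.5562.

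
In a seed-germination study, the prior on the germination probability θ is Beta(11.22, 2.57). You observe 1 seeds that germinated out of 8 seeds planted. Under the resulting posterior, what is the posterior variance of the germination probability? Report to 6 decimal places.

The Beta prior is conjugate to a Binomial/Bernoulli likelihood; the update adds successes to α and failures to β.
Posterior: Beta(α+k, β+n−k) = Beta(11.22+1, 2.57+7) = Beta(12.22, 9.57).
Var = αβ/((α+β)²(α+β+1)) = 12.22·9.57/(21.79²·22.79) = 0.010807.

0.010807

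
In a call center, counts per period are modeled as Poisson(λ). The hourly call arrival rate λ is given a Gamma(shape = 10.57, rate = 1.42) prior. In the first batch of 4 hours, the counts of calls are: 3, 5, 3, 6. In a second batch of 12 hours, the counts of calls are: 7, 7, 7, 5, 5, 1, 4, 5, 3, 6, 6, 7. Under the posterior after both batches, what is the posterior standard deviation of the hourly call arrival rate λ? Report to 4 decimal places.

With a Gamma(shape α, rate β) prior, the Poisson likelihood is conjugate: the posterior is Gamma(α + ΣXᵢ, β + n).
Batch 1: sum of counts S = 17 over n = 4 hours.
After batch 1: Gamma(α+S, β+n) = Gamma(10.57+17, 1.42+4) = Gamma(27.57, 5.42).
Batch 2: sum of counts S = 63 over n = 12 hours.
After batch 2: Gamma(α+S, β+n) = Gamma(27.57+63, 5.42+12) = Gamma(90.57, 17.42).
SD = √α/β = √90.57/17.42 = 0.5463.

0.5463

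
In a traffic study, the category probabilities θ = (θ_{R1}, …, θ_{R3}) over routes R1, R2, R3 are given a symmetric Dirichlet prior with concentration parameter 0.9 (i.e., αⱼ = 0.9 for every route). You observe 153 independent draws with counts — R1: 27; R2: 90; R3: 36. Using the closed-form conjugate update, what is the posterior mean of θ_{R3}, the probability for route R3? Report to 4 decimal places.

The Dirichlet prior is conjugate to the Multinomial likelihood: each posterior αⱼ = prior αⱼ + observed count nⱼ.
Posterior concentration: (27.9, 90.9, 36.9), total = 155.7.
E[θ_{R3}|data] = α_{R3}/Σα = 36.9/155.7 = 0.2370.

0.2370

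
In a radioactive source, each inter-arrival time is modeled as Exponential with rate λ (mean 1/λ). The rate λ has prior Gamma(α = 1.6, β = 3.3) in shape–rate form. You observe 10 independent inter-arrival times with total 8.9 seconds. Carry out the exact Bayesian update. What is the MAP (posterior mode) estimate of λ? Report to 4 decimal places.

0.8689

With a Gamma(shape α, rate β) prior on the exponential rate λ, the posterior after n observations with total T = Σxᵢ is Gamma(α+n, β+T).
Posterior: Gamma(1.6+10, 3.3+8.9) = Gamma(11.6, 12.2).
Mode = (α−1)/β = 0.8689.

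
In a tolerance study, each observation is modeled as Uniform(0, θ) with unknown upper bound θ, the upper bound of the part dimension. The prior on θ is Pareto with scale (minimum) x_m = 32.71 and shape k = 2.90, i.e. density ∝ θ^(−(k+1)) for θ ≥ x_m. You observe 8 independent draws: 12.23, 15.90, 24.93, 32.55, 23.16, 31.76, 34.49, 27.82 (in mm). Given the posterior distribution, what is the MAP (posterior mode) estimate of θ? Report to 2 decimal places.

34.49

A Pareto(scale x_m, shape k) prior on the upper bound θ of Uniform(0, θ) is conjugate: posterior is Pareto(max(x_m, max xᵢ), k + n).
Sample maximum = 34.49; prior scale x_m = 32.71 → posterior scale = max = 34.49.
Posterior shape = 2.90 + 8 = 10.90.
The Pareto density is decreasing on [x_m, ∞), so the mode is x_m = 34.49.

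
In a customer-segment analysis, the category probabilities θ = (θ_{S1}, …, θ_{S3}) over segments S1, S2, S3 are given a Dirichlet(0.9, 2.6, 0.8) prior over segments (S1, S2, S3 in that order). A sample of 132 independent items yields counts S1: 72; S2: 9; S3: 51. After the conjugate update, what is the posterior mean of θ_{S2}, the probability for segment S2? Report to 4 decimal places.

0.0851

The Dirichlet prior is conjugate to the Multinomial likelihood: each posterior αⱼ = prior αⱼ + observed count nⱼ.
Posterior concentration: (72.9, 11.6, 51.8), total = 136.3.
E[θ_{S2}|data] = α_{S2}/Σα = 11.6/136.3 = 0.0851.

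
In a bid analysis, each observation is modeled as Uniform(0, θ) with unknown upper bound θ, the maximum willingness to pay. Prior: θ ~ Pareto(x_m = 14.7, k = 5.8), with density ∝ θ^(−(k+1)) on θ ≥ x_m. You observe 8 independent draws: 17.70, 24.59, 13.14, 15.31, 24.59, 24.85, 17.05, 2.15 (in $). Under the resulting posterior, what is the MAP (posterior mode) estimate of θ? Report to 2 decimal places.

24.85

A Pareto(scale x_m, shape k) prior on the upper bound θ of Uniform(0, θ) is conjugate: posterior is Pareto(max(x_m, max xᵢ), k + n).
Sample maximum = 24.85; prior scale x_m = 14.7 → posterior scale = max = 24.85.
Posterior shape = 5.8 + 8 = 13.8.
The Pareto density is decreasing on [x_m, ∞), so the mode is x_m = 24.85.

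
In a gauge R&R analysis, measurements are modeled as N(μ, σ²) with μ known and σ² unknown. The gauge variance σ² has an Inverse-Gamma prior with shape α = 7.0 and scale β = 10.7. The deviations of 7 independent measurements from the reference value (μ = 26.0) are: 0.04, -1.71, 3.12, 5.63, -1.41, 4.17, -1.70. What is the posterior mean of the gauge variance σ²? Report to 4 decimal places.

4.6328

With known mean μ and an Inverse-Gamma(α, β) prior on σ², the Normal likelihood is conjugate: posterior is Inv-Gamma(α + n/2, β + Σ(xᵢ−μ)²/2).
Σ(xᵢ−μ)² = (0.04)² + (-1.71)² + (3.12)² + (5.63)² + (-1.41)² + (4.17)² + (-1.70)² = 66.6240.
Posterior: Inv-Gamma(7.0 + 7/2, 10.7 + 66.6240/2) = Inv-Gamma(10.50, 44.01200).
E[σ²|data] = β/(α−1) = 44.01200/9.50 = 4.6328.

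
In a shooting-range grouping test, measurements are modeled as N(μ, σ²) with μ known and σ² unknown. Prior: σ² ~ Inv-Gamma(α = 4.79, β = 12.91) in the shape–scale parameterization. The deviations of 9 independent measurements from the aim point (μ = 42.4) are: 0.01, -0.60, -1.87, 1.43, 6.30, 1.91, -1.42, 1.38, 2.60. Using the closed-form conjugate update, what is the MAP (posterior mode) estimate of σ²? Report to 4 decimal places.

With known mean μ and an Inverse-Gamma(α, β) prior on σ², the Normal likelihood is conjugate: posterior is Inv-Gamma(α + n/2, β + Σ(xᵢ−μ)²/2).
Σ(xᵢ−μ)² = (0.01)² + (-0.60)² + (-1.87)² + (1.43)² + (6.30)² + (1.91)² + (-1.42)² + (1.38)² + (2.60)² = 59.9208.
Posterior: Inv-Gamma(4.79 + 9/2, 12.91 + 59.9208/2) = Inv-Gamma(9.29, 42.87040).
Mode = β/(α+1) = 42.87040/10.29 = 4.1662.

4.1662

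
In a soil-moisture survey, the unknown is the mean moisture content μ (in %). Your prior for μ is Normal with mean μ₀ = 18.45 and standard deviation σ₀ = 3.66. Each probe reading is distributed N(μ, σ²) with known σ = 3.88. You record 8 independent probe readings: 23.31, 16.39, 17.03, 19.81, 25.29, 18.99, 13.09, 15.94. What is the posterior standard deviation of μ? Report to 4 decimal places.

1.2845

For Normal data with known variance σ², a Normal(μ₀, σ₀²) prior on μ is conjugate. Posterior precision = 1/σ₀² + n/σ²; posterior mean is the precision-weighted average of μ₀ and x̄.
σ₀² = 3.66² = 13.3956, σ² = 3.88² = 15.0544; σ² + n·σ₀² = 15.0544 + 8·13.3956 = 122.2192.
Posterior precision = 1/σ₀² + n/σ² = 1/13.3956 + 8/15.0544 = (σ² + n·σ₀²)/(σ₀²σ²) = 122.2192/(13.3956·15.0544); posterior variance σₙ² = σ₀²σ²/(σ² + n·σ₀²) = 13.3956·15.0544/122.2192 = 1.650009.
Posterior SD = √σₙ² = √(13.3956·15.0544/122.2192) = 1.2845.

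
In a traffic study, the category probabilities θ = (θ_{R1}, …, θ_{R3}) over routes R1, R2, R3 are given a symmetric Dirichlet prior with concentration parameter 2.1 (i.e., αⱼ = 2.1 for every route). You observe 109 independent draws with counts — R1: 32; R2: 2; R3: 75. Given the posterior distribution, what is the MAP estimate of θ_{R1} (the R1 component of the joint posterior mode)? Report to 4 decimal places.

0.2947

The Dirichlet prior is conjugate to the Multinomial likelihood: each posterior αⱼ = prior αⱼ + observed count nⱼ.
Posterior concentration: (34.1, 4.1, 77.1), total = 115.3.
Joint mode component: (α_{R1}−1)/(Σα−K) = 33.1/112.3 = 0.2947.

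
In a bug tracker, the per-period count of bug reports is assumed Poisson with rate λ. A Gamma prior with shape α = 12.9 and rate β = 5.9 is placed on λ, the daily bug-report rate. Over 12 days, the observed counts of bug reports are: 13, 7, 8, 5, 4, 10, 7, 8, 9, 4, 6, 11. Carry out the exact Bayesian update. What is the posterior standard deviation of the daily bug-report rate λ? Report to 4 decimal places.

0.5722

With a Gamma(shape α, rate β) prior, the Poisson likelihood is conjugate: the posterior is Gamma(α + ΣXᵢ, β + n).
Sum of counts S = 92 over n = 12 days.
Posterior: Gamma(α+S, β+n) = Gamma(12.9+92, 5.9+12) = Gamma(104.9, 17.9).
SD = √α/β = √104.9/17.9 = 0.5722.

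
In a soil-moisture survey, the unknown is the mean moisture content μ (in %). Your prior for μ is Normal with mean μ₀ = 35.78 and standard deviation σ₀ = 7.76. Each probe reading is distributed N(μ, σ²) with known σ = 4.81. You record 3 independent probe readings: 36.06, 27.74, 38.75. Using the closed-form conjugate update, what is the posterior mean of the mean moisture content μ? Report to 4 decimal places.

34.3646

For Normal data with known variance σ², a Normal(μ₀, σ₀²) prior on μ is conjugate. Posterior precision = 1/σ₀² + n/σ²; posterior mean is the precision-weighted average of μ₀ and x̄.
Σxᵢ = 36.06 + 27.74 + 38.75 = 102.55, so n·x̄ = 102.55.
σ₀² = 7.76² = 60.2176, σ² = 4.81² = 23.1361; σ² + n·σ₀² = 23.1361 + 3·60.2176 = 203.7889.
Posterior mean = (μ₀/σ₀² + n·x̄/σ²)/(1/σ₀² + n/σ²) = (σ²·μ₀ + σ₀²·n·x̄)/(σ² + n·σ₀²) = (23.1361·35.78 + 60.2176·102.55)/203.7889 = 7003.124538/203.7889 = 34.3646.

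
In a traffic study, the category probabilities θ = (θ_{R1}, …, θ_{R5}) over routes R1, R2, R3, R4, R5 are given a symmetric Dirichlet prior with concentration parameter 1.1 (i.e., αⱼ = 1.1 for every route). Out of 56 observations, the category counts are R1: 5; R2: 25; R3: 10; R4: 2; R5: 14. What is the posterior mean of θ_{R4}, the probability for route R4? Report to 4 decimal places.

The Dirichlet prior is conjugate to the Multinomial likelihood: each posterior αⱼ = prior αⱼ + observed count nⱼ.
Posterior concentration: (6.1, 26.1, 11.1, 3.1, 15.1), total = 61.5.
E[θ_{R4}|data] = α_{R4}/Σα = 3.1/61.5 = 0.0504.

0.0504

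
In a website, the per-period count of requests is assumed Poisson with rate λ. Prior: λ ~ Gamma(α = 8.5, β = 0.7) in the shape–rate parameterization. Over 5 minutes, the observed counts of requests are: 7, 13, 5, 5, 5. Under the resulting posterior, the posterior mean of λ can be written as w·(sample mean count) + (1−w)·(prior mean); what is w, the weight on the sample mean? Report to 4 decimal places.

0.8772

With a Gamma(shape α, rate β) prior, the Poisson likelihood is conjugate: the posterior is Gamma(α + ΣXᵢ, β + n).
Posterior mean = (α₀+S)/(β₀+n) = [n/(β₀+n)]·(S/n) + [β₀/(β₀+n)]·(α₀/β₀), so only n and β₀ enter the weight.
Weight on data w = n/(β₀+n) = 5/(0.7+5) = 5/5.7 = 0.8772.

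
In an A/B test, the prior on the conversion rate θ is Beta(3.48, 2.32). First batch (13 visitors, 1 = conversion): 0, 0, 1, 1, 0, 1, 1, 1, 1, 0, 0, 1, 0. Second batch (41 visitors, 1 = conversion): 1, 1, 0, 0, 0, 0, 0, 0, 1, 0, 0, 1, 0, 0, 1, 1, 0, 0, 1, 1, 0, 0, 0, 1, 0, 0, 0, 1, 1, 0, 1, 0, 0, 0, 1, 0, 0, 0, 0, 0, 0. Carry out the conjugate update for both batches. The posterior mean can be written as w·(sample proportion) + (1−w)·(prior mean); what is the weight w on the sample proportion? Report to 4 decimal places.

The Beta prior is conjugate to a Binomial/Bernoulli likelihood; the update adds successes to α and failures to β.
Total number of visitors: n = 13 + 41 = 54.
Posterior mean = (α₀+k)/(α₀+β₀+n) = [n/(α₀+β₀+n)]·(k/n) + [(α₀+β₀)/(α₀+β₀+n)]·α₀/(α₀+β₀), so only n and the prior enter the weight.
The weight on the data is w = n/(α₀+β₀+n) = 54/(3.48+2.32+54) = 54/59.80 = 0.9030.

0.9030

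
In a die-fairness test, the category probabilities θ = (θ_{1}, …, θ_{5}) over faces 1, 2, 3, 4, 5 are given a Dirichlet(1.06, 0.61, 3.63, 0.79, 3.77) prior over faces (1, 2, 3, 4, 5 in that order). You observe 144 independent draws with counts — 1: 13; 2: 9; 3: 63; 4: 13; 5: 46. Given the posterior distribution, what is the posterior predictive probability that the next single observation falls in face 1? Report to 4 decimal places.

0.0914

The Dirichlet prior is conjugate to the Multinomial likelihood: each posterior αⱼ = prior αⱼ + observed count nⱼ.
Posterior concentration: (14.06, 9.61, 66.63, 13.79, 49.77), total = 153.86.
P(next = 1 | data) = α_{1}/Σα = 0.0914.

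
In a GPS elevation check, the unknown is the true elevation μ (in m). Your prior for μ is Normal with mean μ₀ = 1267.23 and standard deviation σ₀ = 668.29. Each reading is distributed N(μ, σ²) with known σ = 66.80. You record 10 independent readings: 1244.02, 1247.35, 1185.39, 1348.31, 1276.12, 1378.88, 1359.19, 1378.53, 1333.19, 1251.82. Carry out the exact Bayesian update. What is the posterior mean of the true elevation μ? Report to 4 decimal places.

For Normal data with known variance σ², a Normal(μ₀, σ₀²) prior on μ is conjugate. Posterior precision = 1/σ₀² + n/σ²; posterior mean is the precision-weighted average of μ₀ and x̄.
Σxᵢ = 1244.02 + 1247.35 + 1185.39 + 1348.31 + 1276.12 + 1378.88 + 1359.19 + 1378.53 + 1333.19 + 1251.82 = 13002.8, so n·x̄ = 13002.8.
σ₀² = 668.29² = 446611.5241, σ² = 66.80² = 4462.24; σ² + n·σ₀² = 4462.24 + 10·446611.5241 = 4470577.481.
Posterior mean = (μ₀/σ₀² + n·x̄/σ²)/(1/σ₀² + n/σ²) = (σ²·μ₀ + σ₀²·n·x̄)/(σ² + n·σ₀²) = (4462.24·1267.23 + 446611.5241·13002.8)/4470577.481 = 5812855009.96268/4470577.481 = 1300.2470.

1300.2470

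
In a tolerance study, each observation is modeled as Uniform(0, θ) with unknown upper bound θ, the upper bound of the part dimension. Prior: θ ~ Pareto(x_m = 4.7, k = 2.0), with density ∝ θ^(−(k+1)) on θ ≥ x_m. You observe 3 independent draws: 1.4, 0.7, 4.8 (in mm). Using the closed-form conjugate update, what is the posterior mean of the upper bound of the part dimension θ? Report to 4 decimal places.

6.0000

A Pareto(scale x_m, shape k) prior on the upper bound θ of Uniform(0, θ) is conjugate: posterior is Pareto(max(x_m, max xᵢ), k + n).
Sample maximum = 4.8; prior scale x_m = 4.7 → posterior scale = max = 4.8.
Posterior shape = 2.0 + 3 = 5.0.
E[θ|data] = k·x_m/(k−1) = 5.0·4.8/4.0 = 6.0000.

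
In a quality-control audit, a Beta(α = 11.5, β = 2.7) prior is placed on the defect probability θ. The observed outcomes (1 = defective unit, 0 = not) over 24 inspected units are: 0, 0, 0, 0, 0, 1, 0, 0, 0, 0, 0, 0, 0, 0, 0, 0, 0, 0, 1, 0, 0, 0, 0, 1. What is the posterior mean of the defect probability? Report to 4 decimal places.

0.3796

The Beta prior is conjugate to a Binomial/Bernoulli likelihood; the update adds successes to α and failures to β.
Posterior: Beta(α+k, β+n−k) = Beta(11.5+3, 2.7+21) = Beta(14.5, 23.7).
Posterior mean = α/(α+β) = 14.5/38.2 = 0.3796.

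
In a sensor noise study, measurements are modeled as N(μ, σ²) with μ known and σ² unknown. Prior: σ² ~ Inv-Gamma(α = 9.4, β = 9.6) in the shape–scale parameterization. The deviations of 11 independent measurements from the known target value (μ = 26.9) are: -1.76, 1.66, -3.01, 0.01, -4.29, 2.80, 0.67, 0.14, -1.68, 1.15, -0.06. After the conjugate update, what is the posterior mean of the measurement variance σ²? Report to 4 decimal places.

With known mean μ and an Inverse-Gamma(α, β) prior on σ², the Normal likelihood is conjugate: posterior is Inv-Gamma(α + n/2, β + Σ(xᵢ−μ)²/2).
Σ(xᵢ−μ)² = (-1.76)² + (1.66)² + (-3.01)² + (0.01)² + (-4.29)² + (2.80)² + (0.67)² + (0.14)² + (-1.68)² + (1.15)² + (-0.06)² = 45.7745.
Posterior: Inv-Gamma(9.4 + 11/2, 9.6 + 45.7745/2) = Inv-Gamma(14.90, 32.48725).
E[σ²|data] = β/(α−1) = 32.48725/13.90 = 2.3372.

2.3372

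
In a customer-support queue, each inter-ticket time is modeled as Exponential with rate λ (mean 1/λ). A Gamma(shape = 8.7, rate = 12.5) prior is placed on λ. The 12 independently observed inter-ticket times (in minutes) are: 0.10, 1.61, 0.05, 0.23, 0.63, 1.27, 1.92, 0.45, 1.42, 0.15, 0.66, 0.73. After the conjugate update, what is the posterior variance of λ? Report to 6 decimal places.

With a Gamma(shape α, rate β) prior on the exponential rate λ, the posterior after n observations with total T = Σxᵢ is Gamma(α+n, β+T).
Sum of observations T = 9.22 minutes; n = 12.
Posterior: Gamma(8.7+12, 12.5+9.22) = Gamma(20.7, 21.72).
Var = α/β² = 0.043878.

0.043878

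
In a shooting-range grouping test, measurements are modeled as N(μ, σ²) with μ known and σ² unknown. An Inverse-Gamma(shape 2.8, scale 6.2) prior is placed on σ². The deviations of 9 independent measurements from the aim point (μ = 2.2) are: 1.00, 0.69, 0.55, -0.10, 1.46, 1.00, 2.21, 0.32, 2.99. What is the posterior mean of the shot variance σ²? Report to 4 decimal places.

With known mean μ and an Inverse-Gamma(α, β) prior on σ², the Normal likelihood is conjugate: posterior is Inv-Gamma(α + n/2, β + Σ(xᵢ−μ)²/2).
Σ(xᵢ−μ)² = (1.00)² + (0.69)² + (0.55)² + (-0.10)² + (1.46)² + (1.00)² + (2.21)² + (0.32)² + (2.99)² = 18.8468.
Posterior: Inv-Gamma(2.8 + 9/2, 6.2 + 18.8468/2) = Inv-Gamma(7.30, 15.62340).
E[σ²|data] = β/(α−1) = 15.62340/6.30 = 2.4799.

2.4799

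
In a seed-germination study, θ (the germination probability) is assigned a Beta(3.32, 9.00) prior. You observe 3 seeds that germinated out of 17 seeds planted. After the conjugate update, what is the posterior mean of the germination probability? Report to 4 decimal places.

The Beta prior is conjugate to a Binomial/Bernoulli likelihood; the update adds successes to α and failures to β.
Posterior: Beta(α+k, β+n−k) = Beta(3.32+3, 9.00+14) = Beta(6.32, 23.00).
Posterior mean = α/(α+β) = 6.32/29.32 = 0.2156.

0.2156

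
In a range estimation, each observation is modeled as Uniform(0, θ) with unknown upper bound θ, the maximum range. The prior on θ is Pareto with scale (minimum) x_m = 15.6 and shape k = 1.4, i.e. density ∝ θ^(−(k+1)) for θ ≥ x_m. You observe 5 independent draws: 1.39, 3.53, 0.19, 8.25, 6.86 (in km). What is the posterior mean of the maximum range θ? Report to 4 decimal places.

A Pareto(scale x_m, shape k) prior on the upper bound θ of Uniform(0, θ) is conjugate: posterior is Pareto(max(x_m, max xᵢ), k + n).
Sample maximum = 8.25; prior scale x_m = 15.6 → posterior scale = max = 15.60.
Posterior shape = 1.4 + 5 = 6.4.
E[θ|data] = k·x_m/(k−1) = 6.4·15.60/5.4 = 18.4889.

18.4889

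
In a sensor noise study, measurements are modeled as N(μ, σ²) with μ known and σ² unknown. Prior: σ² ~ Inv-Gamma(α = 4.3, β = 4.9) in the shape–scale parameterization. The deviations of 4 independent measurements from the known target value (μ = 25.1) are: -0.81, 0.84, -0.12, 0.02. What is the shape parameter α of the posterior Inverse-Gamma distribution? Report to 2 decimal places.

6.30

With known mean μ and an Inverse-Gamma(α, β) prior on σ², the Normal likelihood is conjugate: posterior is Inv-Gamma(α + n/2, β + Σ(xᵢ−μ)²/2).
Σ(xᵢ−μ)² = (-0.81)² + (0.84)² + (-0.12)² + (0.02)² = 1.3765.
Posterior: Inv-Gamma(4.3 + 4/2, 4.9 + 1.3765/2) = Inv-Gamma(6.30, 5.58825).
Posterior α = 6.30.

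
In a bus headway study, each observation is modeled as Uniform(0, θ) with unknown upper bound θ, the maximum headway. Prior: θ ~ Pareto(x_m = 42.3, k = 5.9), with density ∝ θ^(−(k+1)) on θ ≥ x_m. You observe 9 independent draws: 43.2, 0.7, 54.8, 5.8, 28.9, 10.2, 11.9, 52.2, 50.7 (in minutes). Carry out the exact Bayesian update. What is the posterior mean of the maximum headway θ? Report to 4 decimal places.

A Pareto(scale x_m, shape k) prior on the upper bound θ of Uniform(0, θ) is conjugate: posterior is Pareto(max(x_m, max xᵢ), k + n).
Sample maximum = 54.8; prior scale x_m = 42.3 → posterior scale = max = 54.8.
Posterior shape = 5.9 + 9 = 14.9.
E[θ|data] = k·x_m/(k−1) = 14.9·54.8/13.9 = 58.7424.

58.7424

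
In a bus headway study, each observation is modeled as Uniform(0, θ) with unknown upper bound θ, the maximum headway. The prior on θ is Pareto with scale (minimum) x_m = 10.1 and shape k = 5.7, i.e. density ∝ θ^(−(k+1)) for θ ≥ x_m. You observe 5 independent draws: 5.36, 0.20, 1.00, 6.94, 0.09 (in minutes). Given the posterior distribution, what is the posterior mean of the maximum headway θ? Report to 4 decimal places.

A Pareto(scale x_m, shape k) prior on the upper bound θ of Uniform(0, θ) is conjugate: posterior is Pareto(max(x_m, max xᵢ), k + n).
Sample maximum = 6.94; prior scale x_m = 10.1 → posterior scale = max = 10.10.
Posterior shape = 5.7 + 5 = 10.7.
E[θ|data] = k·x_m/(k−1) = 10.7·10.10/9.7 = 11.1412.

11.1412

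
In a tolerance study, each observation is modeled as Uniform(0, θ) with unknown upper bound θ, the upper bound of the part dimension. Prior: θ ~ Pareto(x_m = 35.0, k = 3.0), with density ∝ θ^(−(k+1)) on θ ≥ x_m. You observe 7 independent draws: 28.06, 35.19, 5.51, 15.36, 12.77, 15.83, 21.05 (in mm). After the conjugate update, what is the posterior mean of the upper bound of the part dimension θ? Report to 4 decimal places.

39.1000

A Pareto(scale x_m, shape k) prior on the upper bound θ of Uniform(0, θ) is conjugate: posterior is Pareto(max(x_m, max xᵢ), k + n).
Sample maximum = 35.19; prior scale x_m = 35.0 → posterior scale = max = 35.19.
Posterior shape = 3.0 + 7 = 10.0.
E[θ|data] = k·x_m/(k−1) = 10.0·35.19/9.0 = 39.1000.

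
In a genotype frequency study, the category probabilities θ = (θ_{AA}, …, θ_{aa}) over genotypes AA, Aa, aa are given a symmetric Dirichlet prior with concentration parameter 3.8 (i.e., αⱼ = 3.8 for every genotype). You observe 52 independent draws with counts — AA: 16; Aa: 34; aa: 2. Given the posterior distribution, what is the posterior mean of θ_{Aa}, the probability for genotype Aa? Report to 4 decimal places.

The Dirichlet prior is conjugate to the Multinomial likelihood: each posterior αⱼ = prior αⱼ + observed count nⱼ.
Posterior concentration: (19.8, 37.8, 5.8), total = 63.4.
E[θ_{Aa}|data] = α_{Aa}/Σα = 37.8/63.4 = 0.5962.

0.5962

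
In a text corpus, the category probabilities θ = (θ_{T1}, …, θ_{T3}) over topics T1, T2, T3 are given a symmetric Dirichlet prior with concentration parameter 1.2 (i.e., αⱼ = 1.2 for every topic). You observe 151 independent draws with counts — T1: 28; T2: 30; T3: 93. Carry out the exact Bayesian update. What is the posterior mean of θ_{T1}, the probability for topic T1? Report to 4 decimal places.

0.1889

The Dirichlet prior is conjugate to the Multinomial likelihood: each posterior αⱼ = prior αⱼ + observed count nⱼ.
Posterior concentration: (29.2, 31.2, 94.2), total = 154.6.
E[θ_{T1}|data] = α_{T1}/Σα = 29.2/154.6 = 0.1889.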